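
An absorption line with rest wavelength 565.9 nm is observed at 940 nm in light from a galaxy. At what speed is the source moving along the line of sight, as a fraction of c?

0.468

λ'/λ₀ = 1.6611 > 1 (redshift), so the source is receding.
λ'/λ₀ = √((1 + β)/(1 − β)) for a receding source ⇒ β = (r² − 1)/(r² + 1) with r = λ'/λ₀.
β = (2.7592 − 1)/(2.7592 + 1) ≈ 0.468.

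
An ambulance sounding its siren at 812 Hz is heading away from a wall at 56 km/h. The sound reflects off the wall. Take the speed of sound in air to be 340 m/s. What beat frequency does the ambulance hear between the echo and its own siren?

71 Hz

56 km/h = 15.56 m/s.
The wall receives the sound from a moving source: f₁ = f₀ · v/(v + v_e) = 812 × 340/355.56 ≈ 776.5 Hz.
On the return leg the ambulance is a moving observer: f₂ = f₁ · (v − v_e)/v = 776.5 × 324.44/340 ≈ 741.0 Hz.
Beat against the emitted tone: |f₂ − f₀| = 2v_e·f₀/(v + v_e) = 2 × 15.56 × 812/355.56 ≈ 71 Hz.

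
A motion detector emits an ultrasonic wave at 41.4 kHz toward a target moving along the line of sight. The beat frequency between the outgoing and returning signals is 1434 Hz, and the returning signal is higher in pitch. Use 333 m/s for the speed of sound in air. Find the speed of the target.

5.7 m/s

Double Doppler shift off a moving reflector: f₂ = f₀ · (v + u)/(v − u) (u > 0 toward emitter).
Returning signal is higher, so f₂ = f₀ + Δf = 41400 + 1434 = 42834 Hz.
Rearranging, u = v · (f₂ − f₀)/(f₂ + f₀) = 333 × 1434/84234 ≈ 5.7 m/s.
So the target is moving at 5.7 m/s toward the emitter.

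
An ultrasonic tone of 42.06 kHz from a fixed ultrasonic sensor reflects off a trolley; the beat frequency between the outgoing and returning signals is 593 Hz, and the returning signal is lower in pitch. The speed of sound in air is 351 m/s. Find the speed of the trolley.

Double Doppler shift off a moving reflector: f₂ = f₀ · (v + u)/(v − u) (u > 0 toward emitter).
Returning signal is lower, so f₂ = f₀ − Δf = 42060 − 593 = 41467 Hz.
Rearranging, u = v · (f₂ − f₀)/(f₂ + f₀) = 351 × -593/83527 ≈ -2.49 m/s.
So the trolley is moving at 2.49 m/s away from the emitter.

2.49 m/s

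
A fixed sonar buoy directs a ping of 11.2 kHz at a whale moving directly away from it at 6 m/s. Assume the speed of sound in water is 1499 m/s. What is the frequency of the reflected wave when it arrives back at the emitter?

At the whale (a moving observer), f₁ = f₀ · (v − u)/v = 11.2 × 1493/1499 ≈ 11.16 kHz.
On reflection it acts as a source moving away from the stationary detector: f₂ = f₁ · v/(v + u) = 11.16 × 1499/1505 ≈ 11.11 kHz.

11.11 kHz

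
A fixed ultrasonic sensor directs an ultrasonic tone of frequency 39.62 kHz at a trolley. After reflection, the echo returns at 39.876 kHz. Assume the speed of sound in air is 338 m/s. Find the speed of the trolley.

1.09 m/s

Double Doppler shift off a moving reflector: f₂ = f₀ · (v + u)/(v − u) (u > 0 toward emitter).
Rearranging, u = v · (f₂ − f₀)/(f₂ + f₀) = 338 × 0.256/79.496 ≈ 1.09 m/s.
So the trolley is moving at 1.09 m/s toward the emitter.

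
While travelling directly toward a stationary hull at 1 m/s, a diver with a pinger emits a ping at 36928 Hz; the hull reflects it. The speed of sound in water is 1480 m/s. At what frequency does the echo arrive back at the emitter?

36978 Hz

The hull receives the sound from a moving source: f₁ = f₀ · v/(v − v_e) = 36928 × 1480/1479 ≈ 36953 Hz.
On the return leg the diver with a pinger is a moving observer: f₂ = f₁ · (v + v_e)/v = 36953 × 1481/1480 ≈ 36978 Hz.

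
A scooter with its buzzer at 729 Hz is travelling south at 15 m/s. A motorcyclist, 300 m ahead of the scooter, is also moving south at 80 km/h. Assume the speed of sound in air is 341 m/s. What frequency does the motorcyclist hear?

713 Hz

80 km/h = 22.22 m/s.
The motorcyclist is ahead, so the scooter is moving toward it while the motorcyclist is moving away from the scooter.
Both move, so f' = f · (v − v_o)/(v − v_s).
f' = 729 × (341 − 22.22)/(341 − 15) = 729 × 318.78/326 ≈ 713 Hz.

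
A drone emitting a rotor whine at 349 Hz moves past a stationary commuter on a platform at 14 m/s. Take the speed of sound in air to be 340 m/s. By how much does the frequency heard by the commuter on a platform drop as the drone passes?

28.8 Hz

Approaching: f₁ = f · v/(v − v_s) = 349 × 340/326 ≈ 364.0 Hz.
Receding: f₂ = f · v/(v + v_s) = 349 × 340/354 ≈ 335.2 Hz.
Drop: f₁ − f₂ = 2f·v·v_s/(v² − v_s²) = 2 × 349 × 340 × 14/(340² − 14²) ≈ 28.8 Hz.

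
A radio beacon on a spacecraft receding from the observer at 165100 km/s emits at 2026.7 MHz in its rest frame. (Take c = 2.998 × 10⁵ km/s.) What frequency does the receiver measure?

1090.9 MHz

β = v/c = 165100/299800 = 0.5507.
Relativistic Doppler for frequency: f' = f₀ · √((1 − β)/(1 + β)).
f' = 2026.7 × √(0.4493/1.5507) = 2026.7 × 0.53827 ≈ 1090.9 MHz.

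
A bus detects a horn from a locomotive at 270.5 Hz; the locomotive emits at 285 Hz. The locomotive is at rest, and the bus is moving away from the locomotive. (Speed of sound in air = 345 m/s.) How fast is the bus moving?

17.6 m/s

f' = f · (v − v_o)/v ⇒ v_o = v · |f'/f − 1|.
v_o = 345 × |270.5/285 − 1| = 345 × 0.05088 ≈ 17.6 m/s.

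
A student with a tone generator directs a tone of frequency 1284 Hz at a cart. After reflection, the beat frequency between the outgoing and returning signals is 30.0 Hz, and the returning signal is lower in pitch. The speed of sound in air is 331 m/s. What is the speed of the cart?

3.9 m/s

Double Doppler shift off a moving reflector: f₂ = f₀ · (v + u)/(v − u) (u > 0 toward emitter).
Returning signal is lower, so f₂ = f₀ − Δf = 1284 − 30 = 1254 Hz.
Rearranging, u = v · (f₂ − f₀)/(f₂ + f₀) = 331 × -30/2538 ≈ -3.9 m/s.
So the cart is moving at 3.9 m/s away from the emitter.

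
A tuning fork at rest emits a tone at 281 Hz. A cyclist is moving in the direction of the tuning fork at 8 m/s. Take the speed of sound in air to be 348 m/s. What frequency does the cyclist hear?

287 Hz

Only the observer moves, toward the source, so f' = f · (v + v_o)/v.
f' = 281 × (348 + 8)/348 = 281 × 356/348 ≈ 287 Hz.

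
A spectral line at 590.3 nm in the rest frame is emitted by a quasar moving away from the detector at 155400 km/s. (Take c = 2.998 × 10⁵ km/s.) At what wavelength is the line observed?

β = v/c = 155400/299800 = 0.5183.
Relativistic Doppler for wavelength: λ' = λ₀ · √((1 + β)/(1 − β)).
λ' = 590.3 × √(1.5183/0.4817) = 590.3 × 1.77549 ≈ 1048.1 nm.

1048.1 nm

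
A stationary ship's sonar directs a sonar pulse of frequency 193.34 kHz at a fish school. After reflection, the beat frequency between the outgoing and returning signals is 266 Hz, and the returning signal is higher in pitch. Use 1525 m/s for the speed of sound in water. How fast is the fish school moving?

Double Doppler shift off a moving reflector: f₂ = f₀ · (v + u)/(v − u) (u > 0 toward emitter).
Returning signal is higher, so f₂ = f₀ + Δf = 193340 + 266 = 193606 Hz.
Rearranging, u = v · (f₂ − f₀)/(f₂ + f₀) = 1525 × 266/386946 ≈ 1.05 m/s.
So the fish school is moving at 1.05 m/s toward the emitter.

1.05 m/s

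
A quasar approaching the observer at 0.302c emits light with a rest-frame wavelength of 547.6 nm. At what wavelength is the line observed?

400.9 nm

Relativistic Doppler for wavelength: λ' = λ₀ · √((1 − β)/(1 + β)).
λ' = 547.6 × √(0.6980/1.3020) = 547.6 × 0.73219 ≈ 400.9 nm.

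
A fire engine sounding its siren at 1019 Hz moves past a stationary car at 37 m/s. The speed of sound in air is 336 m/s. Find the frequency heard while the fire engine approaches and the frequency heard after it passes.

Approaching: f₁ = f · v/(v − v_s) = 1019 × 336/299 ≈ 1145 Hz.
Receding: f₂ = f · v/(v + v_s) = 1019 × 336/373 ≈ 918 Hz.

1145 Hz approaching; 918 Hz receding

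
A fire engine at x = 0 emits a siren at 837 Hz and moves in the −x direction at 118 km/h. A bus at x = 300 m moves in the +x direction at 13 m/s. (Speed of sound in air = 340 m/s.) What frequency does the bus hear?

118 km/h = 32.78 m/s.
The observer lies on the +x side, so the source is heading away from the observer and the observer is heading away from the source.
Both move, so f' = f · (v − v_o)/(v + v_s).
f' = 837 × (340 − 13)/(340 + 32.78) = 837 × 327/372.78 ≈ 734 Hz.

734 Hz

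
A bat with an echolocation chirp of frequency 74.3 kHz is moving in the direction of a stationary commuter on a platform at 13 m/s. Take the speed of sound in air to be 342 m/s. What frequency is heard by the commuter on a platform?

Only the source moves, toward the listener, so f' = f · v/(v − v_s).
f' = 74.3 × 342/(342 − 13) = 74.3 × 342/329 ≈ 77.2 kHz.

77.2 kHz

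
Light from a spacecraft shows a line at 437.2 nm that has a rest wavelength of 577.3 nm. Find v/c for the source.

λ'/λ₀ = 0.7573 < 1 (blueshift), so the source is approaching.
λ'/λ₀ = √((1 − β)/(1 + β)) for an approaching source ⇒ β = (1 − r²)/(1 + r²) with r = λ'/λ₀.
β = (1 − 0.5735)/(1 + 0.5735) ≈ 0.271.

0.271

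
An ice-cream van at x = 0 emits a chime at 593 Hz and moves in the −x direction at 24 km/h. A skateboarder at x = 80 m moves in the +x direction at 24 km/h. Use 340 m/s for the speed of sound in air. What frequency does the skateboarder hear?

570 Hz

24 km/h = 6.667 m/s; 24 km/h = 6.667 m/s.
The observer lies on the +x side, so the source is heading away from the observer and the observer is heading away from the source.
With source receding and observer receding, f' = f · (v − v_o)/(v + v_s).
f' = 593 × (340 − 6.667)/(340 + 6.667) = 593 × 333.33/346.67 ≈ 570 Hz.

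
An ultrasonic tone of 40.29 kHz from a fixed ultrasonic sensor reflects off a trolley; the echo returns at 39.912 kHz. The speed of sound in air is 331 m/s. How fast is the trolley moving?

Double Doppler shift off a moving reflector: f₂ = f₀ · (v + u)/(v − u) (u > 0 toward emitter).
Rearranging, u = v · (f₂ − f₀)/(f₂ + f₀) = 331 × -0.378/80.202 ≈ -1.56 m/s.
So the trolley is moving at 1.56 m/s away from the emitter.

1.56 m/s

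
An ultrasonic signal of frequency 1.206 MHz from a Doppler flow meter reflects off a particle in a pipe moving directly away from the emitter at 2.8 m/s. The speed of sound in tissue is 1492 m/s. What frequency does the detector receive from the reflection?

1.2015 MHz

At the particle in a pipe (a moving observer), f₁ = f₀ · (v − u)/v = 1.206 × 1489.2/1492 ≈ 1.2037 MHz.
The reflection then acts as a moving source: f₂ = f₁ · v/(v + u) ≈ 1.2015 MHz.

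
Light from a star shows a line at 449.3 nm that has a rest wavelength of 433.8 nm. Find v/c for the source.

λ'/λ₀ = 1.0357 > 1 (redshift), so the source is receding.
λ'/λ₀ = √((1 + β)/(1 − β)) for a receding source ⇒ β = (r² − 1)/(r² + 1) with r = λ'/λ₀.
β = (1.0727 − 1)/(1.0727 + 1) ≈ 0.035.

0.035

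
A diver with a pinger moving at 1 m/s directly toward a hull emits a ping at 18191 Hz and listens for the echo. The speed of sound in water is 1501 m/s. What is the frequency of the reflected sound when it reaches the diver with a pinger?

The hull receives the sound from a moving source: f₁ = f₀ · v/(v − v_e) = 18191 × 1501/1500 ≈ 18203 Hz.
On the return leg the diver with a pinger is a moving observer: f₂ = f₁ · (v + v_e)/v = 18203 × 1502/1501 ≈ 18215 Hz.

18215 Hz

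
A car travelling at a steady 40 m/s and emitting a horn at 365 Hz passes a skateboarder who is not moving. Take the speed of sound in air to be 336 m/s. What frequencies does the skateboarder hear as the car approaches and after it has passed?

Approaching: f₁ = f · v/(v − v_s) = 365 × 336/296 ≈ 414 Hz.
Receding: f₂ = f · v/(v + v_s) = 365 × 336/376 ≈ 326 Hz.

414 Hz approaching; 326 Hz receding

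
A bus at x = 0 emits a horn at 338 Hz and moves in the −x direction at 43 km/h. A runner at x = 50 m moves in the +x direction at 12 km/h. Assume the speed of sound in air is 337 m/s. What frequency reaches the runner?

43 km/h = 11.94 m/s; 12 km/h = 3.333 m/s.
The observer lies on the +x side, so the source is heading away from the observer and the observer is heading away from the source.
General Doppler shift: f' = f · (v − v_o)/(v + v_s).
f' = 338 × (337 − 3.333)/(337 + 11.94) = 338 × 333.67/348.94 ≈ 323 Hz.

323 Hz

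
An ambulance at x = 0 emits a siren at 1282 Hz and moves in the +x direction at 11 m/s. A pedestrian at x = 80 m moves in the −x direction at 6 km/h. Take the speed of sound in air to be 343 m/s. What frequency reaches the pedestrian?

1331 Hz

6 km/h = 1.667 m/s.
The observer lies on the +x side, so the source is heading toward the observer and the observer is heading toward the source.
With source approaching and observer approaching, f' = f · (v + v_o)/(v − v_s).
f' = 1282 × (343 + 1.667)/(343 − 11) = 1282 × 344.67/332 ≈ 1331 Hz.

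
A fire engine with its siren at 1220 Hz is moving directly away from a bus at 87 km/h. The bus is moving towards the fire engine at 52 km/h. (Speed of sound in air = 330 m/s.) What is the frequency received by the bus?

87 km/h = 24.17 m/s; 52 km/h = 14.44 m/s.
General Doppler shift: f' = f · (v + v_o)/(v + v_s).
f' = 1220 × (330 + 14.44)/(330 + 24.17) = 1220 × 344.44/354.17 ≈ 1187 Hz.

1187 Hz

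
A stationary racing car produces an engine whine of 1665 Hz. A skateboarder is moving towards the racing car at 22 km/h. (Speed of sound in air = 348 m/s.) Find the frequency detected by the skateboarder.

1694 Hz

22 km/h = 6.111 m/s.
Only the observer moves, toward the source, so f' = f · (v + v_o)/v.
f' = 1665 × (348 + 6.111)/348 = 1665 × 354.11/348 ≈ 1694 Hz.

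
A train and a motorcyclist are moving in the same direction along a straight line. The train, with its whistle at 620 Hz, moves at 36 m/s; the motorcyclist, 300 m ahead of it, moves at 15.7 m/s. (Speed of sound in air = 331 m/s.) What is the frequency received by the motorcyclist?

663 Hz

The motorcyclist is ahead, so the train is moving toward it while the motorcyclist is moving away from the train.
Both move, so f' = f · (v − v_o)/(v − v_s).
f' = 620 × (331 − 15.7)/(331 − 36) = 620 × 315.3/295 ≈ 663 Hz.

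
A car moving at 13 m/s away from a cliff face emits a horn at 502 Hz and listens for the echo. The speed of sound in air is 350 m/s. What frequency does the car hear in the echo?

466 Hz

The cliff face receives the sound from a moving source: f₁ = f₀ · v/(v + v_e) = 502 × 350/363 ≈ 484 Hz.
On the return leg the car is a moving observer: f₂ = f₁ · (v − v_e)/v = 484 × 337/350 ≈ 466 Hz.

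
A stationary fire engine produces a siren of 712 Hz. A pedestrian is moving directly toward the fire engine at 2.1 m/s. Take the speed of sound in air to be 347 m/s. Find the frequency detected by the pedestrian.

716 Hz

Only the observer moves, toward the source, so f' = f · (v + v_o)/v.
f' = 712 × (347 + 2.1)/347 = 712 × 349.1/347 ≈ 716 Hz.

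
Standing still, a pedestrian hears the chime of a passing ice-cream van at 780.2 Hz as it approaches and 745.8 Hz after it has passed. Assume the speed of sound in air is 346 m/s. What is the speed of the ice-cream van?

f₁/f₂ = (v + v_s)/(v − v_s), so v_s = v · (f₁ − f₂)/(f₁ + f₂).
v_s = 346 × (780.2 − 745.8)/(780.2 + 745.8) = 346 × 34.4/1526.0 ≈ 7.8 m/s.

7.8 m/s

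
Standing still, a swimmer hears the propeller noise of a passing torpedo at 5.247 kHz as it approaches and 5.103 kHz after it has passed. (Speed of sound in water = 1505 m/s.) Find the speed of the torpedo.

20.9 m/s

f₁/f₂ = (v + v_s)/(v − v_s), so v_s = v · (f₁ − f₂)/(f₁ + f₂).
v_s = 1505 × (5.247 − 5.103)/(5.247 + 5.103) = 1505 × 0.144/10.350 ≈ 20.9 m/s.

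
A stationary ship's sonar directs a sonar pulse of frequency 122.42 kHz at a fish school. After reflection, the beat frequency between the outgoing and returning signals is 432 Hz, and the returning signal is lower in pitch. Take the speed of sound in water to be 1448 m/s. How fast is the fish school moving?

2.56 m/s

Double Doppler shift off a moving reflector: f₂ = f₀ · (v + u)/(v − u) (u > 0 toward emitter).
Returning signal is lower, so f₂ = f₀ − Δf = 122420 − 432 = 121988 Hz.
Rearranging, u = v · (f₂ − f₀)/(f₂ + f₀) = 1448 × -432/244408 ≈ -2.56 m/s.
So the fish school is moving at 2.56 m/s away from the emitter.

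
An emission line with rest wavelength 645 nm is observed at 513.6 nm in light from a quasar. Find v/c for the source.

0.224

λ'/λ₀ = 0.7963 < 1 (blueshift), so the source is approaching.
λ'/λ₀ = √((1 − β)/(1 + β)) for an approaching source ⇒ β = (1 − r²)/(1 + r²) with r = λ'/λ₀.
β = (1 − 0.6341)/(1 + 0.6341) ≈ 0.224.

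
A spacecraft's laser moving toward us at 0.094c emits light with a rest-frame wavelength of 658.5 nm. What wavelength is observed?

599.3 nm

Relativistic Doppler for wavelength: λ' = λ₀ · √((1 − β)/(1 + β)).
λ' = 658.5 × √(0.9060/1.0940) = 658.5 × 0.91003 ≈ 599.3 nm.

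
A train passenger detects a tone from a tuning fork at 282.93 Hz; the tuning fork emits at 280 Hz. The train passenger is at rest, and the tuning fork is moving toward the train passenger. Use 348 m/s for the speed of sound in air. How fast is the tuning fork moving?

3.6 m/s

f' = f · v/(v − v_s) ⇒ v_s = v · |1 − f/f'|.
v_s = 348 × |1 − 280/282.93| = 348 × 0.01036 ≈ 3.6 m/s.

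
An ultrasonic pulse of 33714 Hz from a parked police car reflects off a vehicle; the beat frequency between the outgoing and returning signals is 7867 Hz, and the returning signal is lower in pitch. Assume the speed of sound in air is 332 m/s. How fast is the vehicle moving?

Double Doppler shift off a moving reflector: f₂ = f₀ · (v + u)/(v − u) (u > 0 toward emitter).
Returning signal is lower, so f₂ = f₀ − Δf = 33714 − 7867 = 25847 Hz.
Rearranging, u = v · (f₂ − f₀)/(f₂ + f₀) = 332 × -7867/59561 ≈ -44 m/s.
So the vehicle is moving at 44 m/s away from the emitter.

44 m/s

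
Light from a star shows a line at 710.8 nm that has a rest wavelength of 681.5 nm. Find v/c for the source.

0.042c

λ'/λ₀ = 1.0430 > 1 (redshift), so the source is receding.
λ'/λ₀ = √((1 + β)/(1 − β)) for a receding source ⇒ β = (r² − 1)/(r² + 1) with r = λ'/λ₀.
β = (1.0878 − 1)/(1.0878 + 1) ≈ 0.042.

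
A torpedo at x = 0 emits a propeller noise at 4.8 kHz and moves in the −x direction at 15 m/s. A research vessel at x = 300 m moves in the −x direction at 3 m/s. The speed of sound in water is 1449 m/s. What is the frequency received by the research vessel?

The observer lies on the +x side, so the source is heading away from the observer and the observer is heading toward the source.
With source receding and observer approaching, f' = f · (v + v_o)/(v + v_s).
f' = 4.8 × (1449 + 3)/(1449 + 15) = 4.8 × 1452/1464 ≈ 4.76 kHz.

4.76 kHz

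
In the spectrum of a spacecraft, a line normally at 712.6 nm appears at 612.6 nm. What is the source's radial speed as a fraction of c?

0.150c

λ'/λ₀ = 0.8597 < 1 (blueshift), so the source is approaching.
λ'/λ₀ = √((1 − β)/(1 + β)) for an approaching source ⇒ β = (1 − r²)/(1 + r²) with r = λ'/λ₀.
β = (1 − 0.7390)/(1 + 0.7390) ≈ 0.150.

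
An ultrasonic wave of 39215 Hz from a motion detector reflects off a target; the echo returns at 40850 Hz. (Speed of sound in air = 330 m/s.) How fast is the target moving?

6.7 m/s

Double Doppler shift off a moving reflector: f₂ = f₀ · (v + u)/(v − u) (u > 0 toward emitter).
Rearranging, u = v · (f₂ − f₀)/(f₂ + f₀) = 330 × 1635/80065 ≈ 6.7 m/s.
So the target is moving at 6.7 m/s toward the emitter.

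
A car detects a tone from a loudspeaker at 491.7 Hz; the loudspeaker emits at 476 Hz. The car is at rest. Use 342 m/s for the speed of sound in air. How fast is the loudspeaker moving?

f' > f, so the loudspeaker is approaching.
f' = f · v/(v − v_s) ⇒ v_s = v · |1 − f/f'|.
v_s = 342 × |1 − 476/491.7| = 342 × 0.03193 ≈ 10.9 m/s.

10.9 m/s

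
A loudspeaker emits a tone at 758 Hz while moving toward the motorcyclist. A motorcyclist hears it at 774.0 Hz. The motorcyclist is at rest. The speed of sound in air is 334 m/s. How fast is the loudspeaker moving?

f' = f · v/(v − v_s) ⇒ v_s = v · |1 − f/f'|.
v_s = 334 × |1 − 758/774.0| = 334 × 0.02067 ≈ 6.9 m/s.

6.9 m/s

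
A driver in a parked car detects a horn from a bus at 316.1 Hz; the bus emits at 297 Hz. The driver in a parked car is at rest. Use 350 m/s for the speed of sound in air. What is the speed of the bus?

21.1 m/s

f' > f, so the bus is approaching.
f' = f · v/(v − v_s) ⇒ v_s = v · |1 − f/f'|.
v_s = 350 × |1 − 297/316.1| = 350 × 0.06042 ≈ 21.1 m/s.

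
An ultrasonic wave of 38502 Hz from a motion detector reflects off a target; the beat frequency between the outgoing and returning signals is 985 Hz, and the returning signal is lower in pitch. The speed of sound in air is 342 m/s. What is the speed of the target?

Double Doppler shift off a moving reflector: f₂ = f₀ · (v + u)/(v − u) (u > 0 toward emitter).
Returning signal is lower, so f₂ = f₀ − Δf = 38502 − 985 = 37517 Hz.
Rearranging, u = v · (f₂ − f₀)/(f₂ + f₀) = 342 × -985/76019 ≈ -4.4 m/s.
So the target is moving at 4.4 m/s away from the emitter.

4.4 m/s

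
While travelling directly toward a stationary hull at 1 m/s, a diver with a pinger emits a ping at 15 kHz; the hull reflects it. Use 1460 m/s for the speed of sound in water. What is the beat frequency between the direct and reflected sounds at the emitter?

The hull receives the sound from a moving source: f₁ = f₀ · v/(v − v_e) = 15 × 1460/1459 ≈ 15.0103 kHz.
On the return leg the diver with a pinger is a moving observer: f₂ = f₁ · (v + v_e)/v = 15.0103 × 1461/1460 ≈ 15.0206 kHz.
Beat against the emitted tone (with f₀ = 15000 Hz): |f₂ − f₀| = 2v_e·f₀/(v − v_e) = 2 × 1 × 15000/1459 ≈ 20.6 Hz.

20.6 Hz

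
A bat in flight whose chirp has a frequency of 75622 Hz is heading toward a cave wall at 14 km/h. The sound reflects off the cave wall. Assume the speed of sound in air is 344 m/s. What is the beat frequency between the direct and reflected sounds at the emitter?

1729 Hz

14 km/h = 3.889 m/s.
The cave wall receives the sound from a moving source: f₁ = f₀ · v/(v − v_e) = 75622 × 344/340.11 ≈ 76487 Hz.
On the return leg the bat in flight is a moving observer: f₂ = f₁ · (v + v_e)/v = 76487 × 347.89/344 ≈ 77351 Hz.
Equivalently f₂ = f₀ · (v + v_e)/(v − v_e).
Beat against the emitted tone: |f₂ − f₀| = 2v_e·f₀/(v − v_e) = 2 × 3.889 × 75622/340.11 ≈ 1729 Hz.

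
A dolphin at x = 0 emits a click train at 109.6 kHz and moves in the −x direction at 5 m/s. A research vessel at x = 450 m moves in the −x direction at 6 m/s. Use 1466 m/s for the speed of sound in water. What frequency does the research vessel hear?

The observer lies on the +x side, so the source is heading away from the observer and the observer is heading toward the source.
General Doppler shift: f' = f · (v + v_o)/(v + v_s).
f' = 109.6 × (1466 + 6)/(1466 + 5) = 109.6 × 1472/1471 ≈ 109.7 kHz.

109.7 kHz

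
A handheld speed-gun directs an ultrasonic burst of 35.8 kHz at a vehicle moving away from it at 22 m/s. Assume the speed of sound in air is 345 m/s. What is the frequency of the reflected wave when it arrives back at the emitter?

31.5 kHz

At the vehicle (a moving observer), f₁ = f₀ · (v − u)/v = 35.8 × 323/345 ≈ 33.5 kHz.
On reflection it acts as a source moving away from the stationary detector: f₂ = f₁ · v/(v + u) = 33.5 × 345/367 ≈ 31.5 kHz.
Equivalently f₂ = f₀ · (v − u)/(v + u).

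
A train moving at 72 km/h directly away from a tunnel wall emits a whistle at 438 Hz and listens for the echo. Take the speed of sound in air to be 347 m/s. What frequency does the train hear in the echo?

390 Hz

72 km/h = 20 m/s.
The tunnel wall receives the sound from a moving source: f₁ = f₀ · v/(v + v_e) = 438 × 347/367 ≈ 414 Hz.
On the return leg the train is a moving observer: f₂ = f₁ · (v − v_e)/v = 414 × 327/347 ≈ 390 Hz.
Equivalently f₂ = f₀ · (v − v_e)/(v + v_e).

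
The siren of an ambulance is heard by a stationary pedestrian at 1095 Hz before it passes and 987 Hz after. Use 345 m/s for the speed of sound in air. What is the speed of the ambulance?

17.9 m/s

f₁/f₂ = (v + v_s)/(v − v_s), so v_s = v · (f₁ − f₂)/(f₁ + f₂).
v_s = 345 × (1095 − 987)/(1095 + 987) = 345 × 108/2082 ≈ 17.9 m/s.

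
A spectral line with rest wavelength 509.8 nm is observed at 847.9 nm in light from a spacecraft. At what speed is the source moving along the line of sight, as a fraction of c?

λ'/λ₀ = 1.6632 > 1 (redshift), so the source is receding.
λ'/λ₀ = √((1 + β)/(1 − β)) for a receding source ⇒ β = (r² − 1)/(r² + 1) with r = λ'/λ₀.
β = (2.7662 − 1)/(2.7662 + 1) ≈ 0.469.

0.469c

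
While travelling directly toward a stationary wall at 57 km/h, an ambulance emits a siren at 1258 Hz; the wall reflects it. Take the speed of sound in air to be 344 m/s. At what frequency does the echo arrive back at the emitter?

57 km/h = 15.83 m/s.
The wall receives the sound from a moving source: f₁ = f₀ · v/(v − v_e) = 1258 × 344/328.17 ≈ 1319 Hz.
On the return leg the ambulance is a moving observer: f₂ = f₁ · (v + v_e)/v = 1319 × 359.83/344 ≈ 1379 Hz.
Equivalently f₂ = f₀ · (v + v_e)/(v − v_e).

1379 Hz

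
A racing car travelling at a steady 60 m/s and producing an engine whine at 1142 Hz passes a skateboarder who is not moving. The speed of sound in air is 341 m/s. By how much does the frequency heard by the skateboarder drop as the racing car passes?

Approaching: f₁ = f · v/(v − v_s) = 1142 × 341/281 ≈ 1386 Hz.
Receding: f₂ = f · v/(v + v_s) = 1142 × 341/401 ≈ 971 Hz.
Drop: f₁ − f₂ = 2f·v·v_s/(v² − v_s²) = 2 × 1142 × 341 × 60/(341² − 60²) ≈ 415 Hz.

415 Hz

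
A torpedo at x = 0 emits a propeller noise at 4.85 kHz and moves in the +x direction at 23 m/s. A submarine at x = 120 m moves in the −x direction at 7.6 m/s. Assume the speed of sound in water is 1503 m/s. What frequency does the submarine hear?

The observer lies on the +x side, so the source is heading toward the observer and the observer is heading toward the source.
Both move, so f' = f · (v + v_o)/(v − v_s).
f' = 4.85 × (1503 + 7.6)/(1503 − 23) = 4.85 × 1510.6/1480 ≈ 4.95 kHz.

4.95 kHz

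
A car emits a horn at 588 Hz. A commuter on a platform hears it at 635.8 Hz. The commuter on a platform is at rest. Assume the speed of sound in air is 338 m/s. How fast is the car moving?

f' > f, so the car is approaching.
f' = f · v/(v − v_s) ⇒ v_s = v · |1 − f/f'|.
v_s = 338 × |1 − 588/635.8| = 338 × 0.07518 ≈ 25 m/s.

25 m/s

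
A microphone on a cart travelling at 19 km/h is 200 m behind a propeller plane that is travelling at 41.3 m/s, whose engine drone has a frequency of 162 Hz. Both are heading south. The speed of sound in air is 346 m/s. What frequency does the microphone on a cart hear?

19 km/h = 5.278 m/s.
The microphone on a cart is behind, so the propeller plane is moving away from it while the microphone on a cart is moving toward the propeller plane.
General Doppler shift: f' = f · (v + v_o)/(v + v_s).
f' = 162 × (346 + 5.278)/(346 + 41.3) = 162 × 351.28/387.3 ≈ 147 Hz.

147 Hz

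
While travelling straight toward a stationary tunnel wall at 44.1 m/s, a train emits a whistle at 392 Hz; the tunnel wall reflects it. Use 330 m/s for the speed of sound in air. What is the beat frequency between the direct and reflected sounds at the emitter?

121 Hz

The tunnel wall receives the sound from a moving source: f₁ = f₀ · v/(v − v_e) = 392 × 330/285.9 ≈ 452.5 Hz.
On the return leg the train is a moving observer: f₂ = f₁ · (v + v_e)/v = 452.5 × 374.1/330 ≈ 512.9 Hz.
Beat against the emitted tone: |f₂ − f₀| = 2v_e·f₀/(v − v_e) = 2 × 44.1 × 392/285.9 ≈ 121 Hz.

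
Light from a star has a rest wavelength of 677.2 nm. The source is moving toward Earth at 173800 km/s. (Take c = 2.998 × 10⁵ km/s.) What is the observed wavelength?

349.3 nm

β = v/c = 173800/299800 = 0.5797.
Relativistic Doppler for wavelength: λ' = λ₀ · √((1 − β)/(1 + β)).
λ' = 677.2 × √(0.4203/1.5797) = 677.2 × 0.51580 ≈ 349.3 nm.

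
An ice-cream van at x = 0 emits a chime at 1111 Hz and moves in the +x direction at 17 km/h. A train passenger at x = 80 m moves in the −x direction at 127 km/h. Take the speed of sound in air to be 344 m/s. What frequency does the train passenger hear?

1242 Hz

17 km/h = 4.722 m/s; 127 km/h = 35.28 m/s.
The observer lies on the +x side, so the source is heading toward the observer and the observer is heading toward the source.
Both move, so f' = f · (v + v_o)/(v − v_s).
f' = 1111 × (344 + 35.28)/(344 − 4.722) = 1111 × 379.28/339.28 ≈ 1242 Hz.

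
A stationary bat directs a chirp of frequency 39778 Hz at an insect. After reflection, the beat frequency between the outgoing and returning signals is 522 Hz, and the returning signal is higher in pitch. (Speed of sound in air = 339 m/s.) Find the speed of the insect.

Double Doppler shift off a moving reflector: f₂ = f₀ · (v + u)/(v − u) (u > 0 toward emitter).
Returning signal is higher, so f₂ = f₀ + Δf = 39778 + 522 = 40300 Hz.
Rearranging, u = v · (f₂ − f₀)/(f₂ + f₀) = 339 × 522/80078 ≈ 2.21 m/s.
So the insect is moving at 2.21 m/s toward the emitter.

2.21 m/s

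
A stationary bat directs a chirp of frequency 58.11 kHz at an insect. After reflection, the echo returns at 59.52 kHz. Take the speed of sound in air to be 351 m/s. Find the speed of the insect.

4.2 m/s

Double Doppler shift off a moving reflector: f₂ = f₀ · (v + u)/(v − u) (u > 0 toward emitter).
Rearranging, u = v · (f₂ − f₀)/(f₂ + f₀) = 351 × 1.41/117.63 ≈ 4.2 m/s.
So the insect is moving at 4.2 m/s toward the emitter.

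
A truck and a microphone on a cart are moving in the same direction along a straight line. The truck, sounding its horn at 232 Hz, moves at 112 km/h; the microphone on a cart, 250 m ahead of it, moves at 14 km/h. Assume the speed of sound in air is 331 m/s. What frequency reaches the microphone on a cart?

253 Hz

112 km/h = 31.11 m/s; 14 km/h = 3.889 m/s.
The microphone on a cart is ahead, so the truck is moving toward it while the microphone on a cart is moving away from the truck.
With source approaching and observer receding, f' = f · (v − v_o)/(v − v_s).
f' = 232 × (331 − 3.889)/(331 − 31.11) = 232 × 327.11/299.89 ≈ 253 Hz.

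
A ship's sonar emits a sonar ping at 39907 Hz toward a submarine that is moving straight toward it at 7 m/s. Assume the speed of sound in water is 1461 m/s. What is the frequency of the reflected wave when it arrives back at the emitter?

40291 Hz

The submarine first receives the wave as a moving observer: f₁ = f₀ · (v + u)/v = 39907 × (1461 + 7)/1461 ≈ 40098 Hz.
On reflection it acts as a source moving toward the stationary detector: f₂ = f₁ · v/(v − u) = 40098 × 1461/1454 ≈ 40291 Hz.
Equivalently f₂ = f₀ · (v + u)/(v − u).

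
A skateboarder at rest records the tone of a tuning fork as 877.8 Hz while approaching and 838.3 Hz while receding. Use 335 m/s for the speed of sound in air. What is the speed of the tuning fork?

f₁/f₂ = (v + v_s)/(v − v_s), so v_s = v · (f₁ − f₂)/(f₁ + f₂).
v_s = 335 × (877.8 − 838.3)/(877.8 + 838.3) = 335 × 39.5/1716.1 ≈ 7.7 m/s.

7.7 m/s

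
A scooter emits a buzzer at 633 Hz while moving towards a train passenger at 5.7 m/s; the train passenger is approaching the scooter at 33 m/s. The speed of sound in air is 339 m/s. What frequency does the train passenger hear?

706 Hz

General Doppler shift: f' = f · (v + v_o)/(v − v_s).
f' = 633 × (339 + 33)/(339 − 5.7) = 633 × 372/333.3 ≈ 706 Hz.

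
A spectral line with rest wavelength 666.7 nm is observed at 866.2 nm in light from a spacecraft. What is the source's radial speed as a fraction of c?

0.256

λ'/λ₀ = 1.2992 > 1 (redshift), so the source is receding.
λ'/λ₀ = √((1 + β)/(1 − β)) for a receding source ⇒ β = (r² − 1)/(r² + 1) with r = λ'/λ₀.
β = (1.6880 − 1)/(1.6880 + 1) ≈ 0.256.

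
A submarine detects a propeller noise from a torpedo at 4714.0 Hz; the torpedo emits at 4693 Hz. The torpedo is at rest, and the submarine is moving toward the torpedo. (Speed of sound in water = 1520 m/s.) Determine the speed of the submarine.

f' = f · (v + v_o)/v ⇒ v_o = v · |f'/f − 1|.
v_o = 1520 × |4714.0/4693 − 1| = 1520 × 0.004475 ≈ 6.8 m/s.

6.8 m/s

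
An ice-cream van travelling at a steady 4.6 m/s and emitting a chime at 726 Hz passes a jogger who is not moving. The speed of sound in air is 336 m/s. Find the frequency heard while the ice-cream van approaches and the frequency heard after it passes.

736 Hz approaching; 716 Hz receding

Approaching: f₁ = f · v/(v − v_s) = 726 × 336/331.4 ≈ 736 Hz.
Receding: f₂ = f · v/(v + v_s) = 726 × 336/340.6 ≈ 716 Hz.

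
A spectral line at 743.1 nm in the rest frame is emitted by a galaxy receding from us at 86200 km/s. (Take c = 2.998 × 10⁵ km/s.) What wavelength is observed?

998.9 nm

β = v/c = 86200/299800 = 0.2875.
Relativistic Doppler for wavelength: λ' = λ₀ · √((1 + β)/(1 − β)).
λ' = 743.1 × √(1.2875/0.7125) = 743.1 × 1.34429 ≈ 998.9 nm.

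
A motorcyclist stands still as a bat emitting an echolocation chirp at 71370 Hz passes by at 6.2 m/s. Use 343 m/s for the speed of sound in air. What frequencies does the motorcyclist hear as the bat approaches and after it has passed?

Approaching: f₁ = f · v/(v − v_s) = 71370 × 343/336.8 ≈ 72684 Hz.
Receding: f₂ = f · v/(v + v_s) = 71370 × 343/349.2 ≈ 70103 Hz.

72684 Hz approaching; 70103 Hz receding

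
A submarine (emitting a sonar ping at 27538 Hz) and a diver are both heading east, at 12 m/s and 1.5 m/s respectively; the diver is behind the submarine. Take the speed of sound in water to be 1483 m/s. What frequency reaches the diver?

27345 Hz

The diver is behind, so the submarine is moving away from it while the diver is moving toward the submarine.
Both move, so f' = f · (v + v_o)/(v + v_s).
f' = 27538 × (1483 + 1.5)/(1483 + 12) = 27538 × 1484.5/1495 ≈ 27345 Hz.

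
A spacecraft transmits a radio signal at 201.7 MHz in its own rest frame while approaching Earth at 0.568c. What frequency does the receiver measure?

384.3 MHz

Relativistic Doppler for frequency: f' = f₀ · √((1 + β)/(1 − β)).
f' = 201.7 × √(1.5680/0.4320) = 201.7 × 1.90516 ≈ 384.3 MHz.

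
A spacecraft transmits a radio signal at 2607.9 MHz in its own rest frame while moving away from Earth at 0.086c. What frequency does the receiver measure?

Relativistic Doppler for frequency: f' = f₀ · √((1 − β)/(1 + β)).
f' = 2607.9 × √(0.9140/1.0860) = 2607.9 × 0.91740 ≈ 2392.5 MHz.

2392.5 MHz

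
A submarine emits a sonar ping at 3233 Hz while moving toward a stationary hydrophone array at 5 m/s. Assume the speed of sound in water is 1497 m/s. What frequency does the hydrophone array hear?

Moving source, stationary observer: f' = f · v/(v − v_s) since the source is approaching.
f' = 3233 × 1497/(1497 − 5) = 3233 × 1497/1492 ≈ 3244 Hz.

3244 Hz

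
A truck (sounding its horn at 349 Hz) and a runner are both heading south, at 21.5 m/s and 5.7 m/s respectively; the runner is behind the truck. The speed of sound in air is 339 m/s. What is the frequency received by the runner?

334 Hz

The runner is behind, so the truck is moving away from it while the runner is moving toward the truck.
With source receding and observer approaching, f' = f · (v + v_o)/(v + v_s).
f' = 349 × (339 + 5.7)/(339 + 21.5) = 349 × 344.7/360.5 ≈ 334 Hz.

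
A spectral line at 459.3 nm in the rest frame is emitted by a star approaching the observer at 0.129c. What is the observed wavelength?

403.4 nm

Relativistic Doppler for wavelength: λ' = λ₀ · √((1 − β)/(1 + β)).
λ' = 459.3 × √(0.8710/1.1290) = 459.3 × 0.87834 ≈ 403.4 nm.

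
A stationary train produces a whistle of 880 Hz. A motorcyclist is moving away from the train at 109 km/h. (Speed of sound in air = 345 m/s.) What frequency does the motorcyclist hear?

803 Hz

109 km/h = 30.28 m/s.
Only the observer moves, away from the source, so f' = f · (v − v_o)/v.
f' = 880 × (345 − 30.28)/345 = 880 × 314.72/345 ≈ 803 Hz.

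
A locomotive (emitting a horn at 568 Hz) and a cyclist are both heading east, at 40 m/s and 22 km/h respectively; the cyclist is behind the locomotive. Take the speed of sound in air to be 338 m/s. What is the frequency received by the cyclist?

517 Hz

22 km/h = 6.111 m/s.
The cyclist is behind, so the locomotive is moving away from it while the cyclist is moving toward the locomotive.
General Doppler shift: f' = f · (v + v_o)/(v + v_s).
f' = 568 × (338 + 6.111)/(338 + 40) = 568 × 344.11/378 ≈ 517 Hz.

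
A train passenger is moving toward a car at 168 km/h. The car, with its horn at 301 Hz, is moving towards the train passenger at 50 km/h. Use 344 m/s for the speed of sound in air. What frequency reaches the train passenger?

356 Hz

50 km/h = 13.89 m/s; 168 km/h = 46.67 m/s.
With source approaching and observer approaching, f' = f · (v + v_o)/(v − v_s).
f' = 301 × (344 + 46.67)/(344 − 13.89) = 301 × 390.67/330.11 ≈ 356 Hz.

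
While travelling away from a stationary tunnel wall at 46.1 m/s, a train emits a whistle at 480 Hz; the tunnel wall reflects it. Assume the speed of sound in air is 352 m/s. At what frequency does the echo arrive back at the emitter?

The tunnel wall receives the sound from a moving source: f₁ = f₀ · v/(v + v_e) = 480 × 352/398.1 ≈ 424 Hz.
On the return leg the train is a moving observer: f₂ = f₁ · (v − v_e)/v = 424 × 305.9/352 ≈ 369 Hz.

369 Hz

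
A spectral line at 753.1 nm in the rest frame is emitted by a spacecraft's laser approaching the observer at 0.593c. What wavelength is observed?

380.7 nm

Relativistic Doppler for wavelength: λ' = λ₀ · √((1 − β)/(1 + β)).
λ' = 753.1 × √(0.4070/1.5930) = 753.1 × 0.50546 ≈ 380.7 nm.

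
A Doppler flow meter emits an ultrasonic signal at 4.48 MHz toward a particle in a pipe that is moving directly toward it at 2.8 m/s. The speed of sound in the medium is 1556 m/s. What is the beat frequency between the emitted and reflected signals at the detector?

16152 Hz

The particle in a pipe first receives the wave as a moving observer: f₁ = f₀ · (v + u)/v = 4.48 × (1556 + 2.8)/1556 ≈ 4.48806 MHz.
On reflection it acts as a source moving toward the stationary detector: f₂ = f₁ · v/(v − u) = 4.48806 × 1556/1553.2 ≈ 4.49615 MHz.
Equivalently f₂ = f₀ · (v + u)/(v − u).
Beat frequency (with f₀ = 4480000 Hz): |f₂ − f₀| = 2u·f₀/(v − u) = 2 × 2.8 × 4480000/1553.2 ≈ 16152 Hz.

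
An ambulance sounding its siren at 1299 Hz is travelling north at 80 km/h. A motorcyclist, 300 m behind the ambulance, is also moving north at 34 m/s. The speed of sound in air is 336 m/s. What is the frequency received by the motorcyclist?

1342 Hz

80 km/h = 22.22 m/s.
The motorcyclist is behind, so the ambulance is moving away from it while the motorcyclist is moving toward the ambulance.
Both move, so f' = f · (v + v_o)/(v + v_s).
f' = 1299 × (336 + 34)/(336 + 22.22) = 1299 × 370/358.22 ≈ 1342 Hz.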